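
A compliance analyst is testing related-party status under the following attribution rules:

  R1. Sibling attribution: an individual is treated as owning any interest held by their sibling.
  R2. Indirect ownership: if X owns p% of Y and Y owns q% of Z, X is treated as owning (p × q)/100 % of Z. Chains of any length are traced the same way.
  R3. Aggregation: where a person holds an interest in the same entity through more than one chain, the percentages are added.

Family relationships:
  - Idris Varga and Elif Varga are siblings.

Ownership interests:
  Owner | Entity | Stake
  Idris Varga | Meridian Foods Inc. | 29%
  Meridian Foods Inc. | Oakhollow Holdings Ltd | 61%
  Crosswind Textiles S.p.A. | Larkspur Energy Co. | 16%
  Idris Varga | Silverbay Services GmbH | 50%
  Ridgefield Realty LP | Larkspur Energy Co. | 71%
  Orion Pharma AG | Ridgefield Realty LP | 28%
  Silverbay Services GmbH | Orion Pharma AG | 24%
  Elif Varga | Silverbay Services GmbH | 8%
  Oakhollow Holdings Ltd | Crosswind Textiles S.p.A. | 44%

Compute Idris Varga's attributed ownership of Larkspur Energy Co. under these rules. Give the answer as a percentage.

4.012672%

By sibling attribution (R1), Idris Varga is treated as also owning Elif Varga's interest in Silverbay Services GmbH, giving 50% + 8% = 58%.
Chain via Meridian Foods Inc. → Oakhollow Holdings Ltd → Crosswind Textiles S.p.A. (R2): 29% × 61% × 44% × 16% = 1.245376% of Larkspur Energy Co.
Chain via Silverbay Services GmbH → Orion Pharma AG → Ridgefield Realty LP (R2): 58% × 24% × 28% × 71% = 2.767296% of Larkspur Energy Co.
Aggregating (R3): 1.245376% + 2.767296% = 4.012672%.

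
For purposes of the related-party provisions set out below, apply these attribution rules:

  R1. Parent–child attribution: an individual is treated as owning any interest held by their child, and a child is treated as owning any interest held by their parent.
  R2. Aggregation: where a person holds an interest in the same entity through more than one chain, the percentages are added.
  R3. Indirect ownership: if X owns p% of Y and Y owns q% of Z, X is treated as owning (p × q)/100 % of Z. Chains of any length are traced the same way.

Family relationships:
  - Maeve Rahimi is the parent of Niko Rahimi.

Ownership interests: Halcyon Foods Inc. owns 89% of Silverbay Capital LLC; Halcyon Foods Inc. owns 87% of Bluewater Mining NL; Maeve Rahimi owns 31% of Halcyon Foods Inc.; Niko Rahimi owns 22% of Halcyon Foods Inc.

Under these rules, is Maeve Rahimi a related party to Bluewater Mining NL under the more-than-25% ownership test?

Yes

By parent–child attribution (R1), Maeve Rahimi is treated as also owning Niko Rahimi's interest in Halcyon Foods Inc, giving 31% + 22% = 53%.
Chain via Halcyon Foods Inc. (R3): 53% × 87% = 46.11% of Bluewater Mining NL.
46.11% exceeds the 25% threshold, so Maeve is a related party to Bluewater Mining NL.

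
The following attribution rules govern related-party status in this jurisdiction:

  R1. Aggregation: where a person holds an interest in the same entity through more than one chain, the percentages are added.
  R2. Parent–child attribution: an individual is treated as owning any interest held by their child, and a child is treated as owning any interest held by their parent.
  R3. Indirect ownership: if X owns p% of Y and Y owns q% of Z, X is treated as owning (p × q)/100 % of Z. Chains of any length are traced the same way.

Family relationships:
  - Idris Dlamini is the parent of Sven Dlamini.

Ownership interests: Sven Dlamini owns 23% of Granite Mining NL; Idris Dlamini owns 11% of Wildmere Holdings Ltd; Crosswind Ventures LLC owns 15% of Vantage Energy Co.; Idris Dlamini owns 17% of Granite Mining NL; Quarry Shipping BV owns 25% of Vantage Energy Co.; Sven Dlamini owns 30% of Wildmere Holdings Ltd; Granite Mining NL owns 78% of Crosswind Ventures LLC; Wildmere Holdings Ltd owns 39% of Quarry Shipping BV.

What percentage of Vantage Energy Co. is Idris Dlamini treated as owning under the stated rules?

By parent–child attribution (R2), Idris Dlamini is treated as also owning Sven Dlamini's interest in Granite Mining NL, giving 17% + 23% = 40%.
By parent–child attribution (R2), Idris Dlamini is treated as also owning Sven Dlamini's interest in Wildmere Holdings Ltd, giving 11% + 30% = 41%.
Chain via Granite Mining NL → Crosswind Ventures LLC (R3): 40% × 78% × 15% = 4.68% of Vantage Energy Co.
Chain via Wildmere Holdings Ltd → Quarry Shipping BV (R3): 41% × 39% × 25% = 3.9975% of Vantage Energy Co.
Aggregating (R1): 4.68% + 3.9975% = 8.6775%.

8.6775%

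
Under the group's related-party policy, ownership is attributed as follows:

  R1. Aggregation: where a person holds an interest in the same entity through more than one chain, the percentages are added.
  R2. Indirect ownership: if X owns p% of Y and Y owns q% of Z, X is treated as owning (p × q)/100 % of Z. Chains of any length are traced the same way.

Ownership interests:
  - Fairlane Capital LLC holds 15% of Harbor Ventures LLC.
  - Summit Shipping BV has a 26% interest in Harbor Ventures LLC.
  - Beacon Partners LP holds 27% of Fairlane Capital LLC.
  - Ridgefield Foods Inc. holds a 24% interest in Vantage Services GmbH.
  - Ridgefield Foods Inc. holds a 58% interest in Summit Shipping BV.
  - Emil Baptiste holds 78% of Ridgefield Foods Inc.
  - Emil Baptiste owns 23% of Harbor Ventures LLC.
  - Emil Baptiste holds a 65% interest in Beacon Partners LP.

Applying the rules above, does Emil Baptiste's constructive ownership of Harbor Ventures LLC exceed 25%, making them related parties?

Yes

Chain via Beacon Partners LP → Fairlane Capital LLC (R2): 65% × 27% × 15% = 2.6325% of Harbor Ventures LLC.
Chain via Ridgefield Foods Inc. → Summit Shipping BV (R2): 78% × 58% × 26% = 11.7624% of Harbor Ventures LLC.
Direct interest in Harbor Ventures LLC: 23%.
Aggregating (R1): 2.6325% + 11.7624% + 23% = 37.3949%.
37.3949% exceeds the 25% threshold, so Emil is a related party to Harbor Ventures LLC.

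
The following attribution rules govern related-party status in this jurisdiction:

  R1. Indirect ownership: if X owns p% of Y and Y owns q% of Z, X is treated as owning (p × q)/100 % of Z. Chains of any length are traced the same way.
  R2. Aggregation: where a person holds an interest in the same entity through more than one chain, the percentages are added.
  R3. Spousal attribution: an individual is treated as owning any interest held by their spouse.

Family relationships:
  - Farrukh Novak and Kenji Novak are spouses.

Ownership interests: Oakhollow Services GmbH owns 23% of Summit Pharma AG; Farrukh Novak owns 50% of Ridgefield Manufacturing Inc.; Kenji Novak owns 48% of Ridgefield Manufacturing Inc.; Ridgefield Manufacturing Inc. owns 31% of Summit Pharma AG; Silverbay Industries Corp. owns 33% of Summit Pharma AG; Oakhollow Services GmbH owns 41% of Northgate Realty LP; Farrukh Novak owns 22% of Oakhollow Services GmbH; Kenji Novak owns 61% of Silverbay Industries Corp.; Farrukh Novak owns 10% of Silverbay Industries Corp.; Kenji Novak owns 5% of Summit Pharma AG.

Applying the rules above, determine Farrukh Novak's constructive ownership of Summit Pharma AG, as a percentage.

63.87%

By spousal attribution (R3), Farrukh Novak is treated as also owning Kenji Novak's interest in Ridgefield Manufacturing Inc, giving 50% + 48% = 98%.
By spousal attribution (R3), Farrukh Novak is treated as also owning Kenji Novak's interest in Silverbay Industries Corp, giving 10% + 61% = 71%.
By spousal attribution (R3), Farrukh Novak is treated as owning Kenji Novak's 5% interest in Summit Pharma AG.
Chain via Ridgefield Manufacturing Inc. (R1): 98% × 31% = 30.38% of Summit Pharma AG.
Chain via Silverbay Industries Corp. (R1): 71% × 33% = 23.43% of Summit Pharma AG.
Chain via Oakhollow Services GmbH (R1): 22% × 23% = 5.06% of Summit Pharma AG.
Direct interest in Summit Pharma AG: 5%.
Aggregating (R2): 30.38% + 23.43% + 5.06% + 5% = 63.87%.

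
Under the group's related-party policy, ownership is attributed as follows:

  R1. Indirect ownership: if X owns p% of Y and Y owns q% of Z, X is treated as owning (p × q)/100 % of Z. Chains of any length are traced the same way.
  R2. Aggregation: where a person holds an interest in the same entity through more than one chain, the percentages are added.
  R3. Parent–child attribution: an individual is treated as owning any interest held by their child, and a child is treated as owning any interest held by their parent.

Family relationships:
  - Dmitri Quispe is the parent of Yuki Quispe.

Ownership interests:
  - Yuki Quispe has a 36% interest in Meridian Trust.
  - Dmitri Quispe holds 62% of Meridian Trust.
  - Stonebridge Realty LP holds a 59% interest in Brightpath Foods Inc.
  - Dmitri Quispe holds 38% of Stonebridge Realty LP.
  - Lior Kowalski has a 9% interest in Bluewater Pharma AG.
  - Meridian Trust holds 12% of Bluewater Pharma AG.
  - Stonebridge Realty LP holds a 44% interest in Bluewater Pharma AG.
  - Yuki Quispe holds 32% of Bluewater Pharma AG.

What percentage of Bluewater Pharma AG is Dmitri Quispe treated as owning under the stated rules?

60.48%

By parent–child attribution (R3), Dmitri Quispe is treated as also owning Yuki Quispe's interest in Meridian Trust, giving 62% + 36% = 98%.
By parent–child attribution (R3), Dmitri Quispe is treated as owning Yuki Quispe's 32% interest in Bluewater Pharma AG.
Chain via Stonebridge Realty LP (R1): 38% × 44% = 16.72% of Bluewater Pharma AG.
Chain via Meridian Trust (R1): 98% × 12% = 11.76% of Bluewater Pharma AG.
Direct interest in Bluewater Pharma AG: 32%.
Aggregating (R2): 16.72% + 11.76% + 32% = 60.48%.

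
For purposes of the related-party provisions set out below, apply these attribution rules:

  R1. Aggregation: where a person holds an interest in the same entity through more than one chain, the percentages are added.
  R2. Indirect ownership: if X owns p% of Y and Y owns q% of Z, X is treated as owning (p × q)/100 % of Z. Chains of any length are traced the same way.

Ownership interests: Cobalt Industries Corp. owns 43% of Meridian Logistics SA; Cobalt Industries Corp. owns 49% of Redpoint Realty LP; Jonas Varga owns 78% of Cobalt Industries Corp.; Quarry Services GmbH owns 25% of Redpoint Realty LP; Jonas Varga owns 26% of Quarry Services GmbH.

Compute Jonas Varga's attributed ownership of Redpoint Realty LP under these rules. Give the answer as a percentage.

Chain via Cobalt Industries Corp. (R2): 78% × 49% = 38.22% of Redpoint Realty LP.
Chain via Quarry Services GmbH (R2): 26% × 25% = 6.5% of Redpoint Realty LP.
Aggregating (R1): 38.22% + 6.5% = 44.72%.

44.72%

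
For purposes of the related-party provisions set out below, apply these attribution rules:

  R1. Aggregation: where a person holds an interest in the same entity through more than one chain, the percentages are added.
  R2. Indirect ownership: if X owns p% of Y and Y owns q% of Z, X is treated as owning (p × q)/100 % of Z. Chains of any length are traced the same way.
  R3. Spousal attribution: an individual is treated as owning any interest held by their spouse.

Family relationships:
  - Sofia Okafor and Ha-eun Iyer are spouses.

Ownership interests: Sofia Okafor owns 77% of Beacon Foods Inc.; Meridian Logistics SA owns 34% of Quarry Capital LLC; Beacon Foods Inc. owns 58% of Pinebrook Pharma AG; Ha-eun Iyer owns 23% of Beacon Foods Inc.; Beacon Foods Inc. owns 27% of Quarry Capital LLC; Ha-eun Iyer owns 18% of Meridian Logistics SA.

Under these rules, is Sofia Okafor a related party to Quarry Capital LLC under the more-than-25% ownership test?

Yes

By spousal attribution (R3), Sofia Okafor is treated as also owning Ha-eun Iyer's interest in Beacon Foods Inc, giving 77% + 23% = 100%.
By spousal attribution (R3), Sofia Okafor is treated as owning Ha-eun Iyer's 18% interest in Meridian Logistics SA.
Chain via Beacon Foods Inc. (R2): 100% × 27% = 27% of Quarry Capital LLC.
Chain via Meridian Logistics SA (R2): 18% × 34% = 6.12% of Quarry Capital LLC.
Aggregating (R1): 27% + 6.12% = 33.12%.
33.12% exceeds the 25% threshold, so Sofia is a related party to Quarry Capital LLC.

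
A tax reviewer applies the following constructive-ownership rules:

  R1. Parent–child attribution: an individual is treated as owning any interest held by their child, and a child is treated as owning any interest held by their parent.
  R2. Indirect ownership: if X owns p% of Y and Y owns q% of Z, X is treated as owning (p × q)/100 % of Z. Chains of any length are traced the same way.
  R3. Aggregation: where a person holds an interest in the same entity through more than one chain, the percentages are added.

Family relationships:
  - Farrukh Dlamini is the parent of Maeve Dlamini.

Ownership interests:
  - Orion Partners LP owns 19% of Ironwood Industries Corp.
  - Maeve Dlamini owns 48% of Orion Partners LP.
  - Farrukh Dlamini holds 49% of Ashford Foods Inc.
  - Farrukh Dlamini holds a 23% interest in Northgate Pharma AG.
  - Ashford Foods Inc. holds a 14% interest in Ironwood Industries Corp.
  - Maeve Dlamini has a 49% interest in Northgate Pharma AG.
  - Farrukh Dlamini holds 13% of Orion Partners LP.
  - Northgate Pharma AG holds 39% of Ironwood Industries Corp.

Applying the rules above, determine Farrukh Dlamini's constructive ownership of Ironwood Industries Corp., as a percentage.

By parent–child attribution (R1), Farrukh Dlamini is treated as also owning Maeve Dlamini's interest in Northgate Pharma AG, giving 23% + 49% = 72%.
By parent–child attribution (R1), Farrukh Dlamini is treated as also owning Maeve Dlamini's interest in Orion Partners LP, giving 13% + 48% = 61%.
Chain via Ashford Foods Inc. (R2): 49% × 14% = 6.86% of Ironwood Industries Corp.
Chain via Northgate Pharma AG (R2): 72% × 39% = 28.08% of Ironwood Industries Corp.
Chain via Orion Partners LP (R2): 61% × 19% = 11.59% of Ironwood Industries Corp.
Aggregating (R3): 6.86% + 28.08% + 11.59% = 46.53%.

46.53%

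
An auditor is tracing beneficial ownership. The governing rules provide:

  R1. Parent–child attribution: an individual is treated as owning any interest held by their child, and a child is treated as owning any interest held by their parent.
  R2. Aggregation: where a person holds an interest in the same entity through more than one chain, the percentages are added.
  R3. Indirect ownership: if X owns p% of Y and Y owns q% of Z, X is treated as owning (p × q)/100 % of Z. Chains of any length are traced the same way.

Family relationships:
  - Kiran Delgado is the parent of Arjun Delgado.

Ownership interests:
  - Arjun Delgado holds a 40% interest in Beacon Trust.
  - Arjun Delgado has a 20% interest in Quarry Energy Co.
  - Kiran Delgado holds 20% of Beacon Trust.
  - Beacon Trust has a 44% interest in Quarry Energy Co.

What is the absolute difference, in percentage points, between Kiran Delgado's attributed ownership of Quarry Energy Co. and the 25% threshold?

21.4

By parent–child attribution (R1), Kiran Delgado is treated as also owning Arjun Delgado's interest in Beacon Trust, giving 20% + 40% = 60%.
By parent–child attribution (R1), Kiran Delgado is treated as owning Arjun Delgado's 20% interest in Quarry Energy Co.
Chain via Beacon Trust (R3): 60% × 44% = 26.4% of Quarry Energy Co.
Direct interest in Quarry Energy Co: 20%.
Aggregating (R2): 26.4% + 20% = 46.4%.
46.4% exceeds the 25% threshold by 21.4 percentage points.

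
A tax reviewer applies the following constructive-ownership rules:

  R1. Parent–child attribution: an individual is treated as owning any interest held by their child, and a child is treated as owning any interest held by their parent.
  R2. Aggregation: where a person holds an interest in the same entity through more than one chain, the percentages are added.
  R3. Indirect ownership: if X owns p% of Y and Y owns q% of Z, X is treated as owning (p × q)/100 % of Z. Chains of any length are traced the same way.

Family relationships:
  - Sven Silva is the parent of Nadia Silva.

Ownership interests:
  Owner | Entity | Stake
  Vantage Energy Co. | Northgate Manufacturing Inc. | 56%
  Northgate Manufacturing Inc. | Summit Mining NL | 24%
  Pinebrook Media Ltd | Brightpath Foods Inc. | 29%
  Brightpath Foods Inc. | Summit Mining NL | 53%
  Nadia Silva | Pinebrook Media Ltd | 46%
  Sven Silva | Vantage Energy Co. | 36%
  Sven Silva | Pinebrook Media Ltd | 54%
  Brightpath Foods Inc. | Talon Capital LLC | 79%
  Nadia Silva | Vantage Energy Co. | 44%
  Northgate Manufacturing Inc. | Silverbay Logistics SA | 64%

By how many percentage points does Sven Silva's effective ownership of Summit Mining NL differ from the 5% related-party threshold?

21.122

By parent–child attribution (R1), Sven Silva is treated as also owning Nadia Silva's interest in Pinebrook Media Ltd, giving 54% + 46% = 100%.
By parent–child attribution (R1), Sven Silva is treated as also owning Nadia Silva's interest in Vantage Energy Co, giving 36% + 44% = 80%.
Chain via Pinebrook Media Ltd → Brightpath Foods Inc. (R3): 100% × 29% × 53% = 15.37% of Summit Mining NL.
Chain via Vantage Energy Co. → Northgate Manufacturing Inc. (R3): 80% × 56% × 24% = 10.752% of Summit Mining NL.
Aggregating (R2): 15.37% + 10.752% = 26.122%.
26.122% exceeds the 5% threshold by 21.122 percentage points.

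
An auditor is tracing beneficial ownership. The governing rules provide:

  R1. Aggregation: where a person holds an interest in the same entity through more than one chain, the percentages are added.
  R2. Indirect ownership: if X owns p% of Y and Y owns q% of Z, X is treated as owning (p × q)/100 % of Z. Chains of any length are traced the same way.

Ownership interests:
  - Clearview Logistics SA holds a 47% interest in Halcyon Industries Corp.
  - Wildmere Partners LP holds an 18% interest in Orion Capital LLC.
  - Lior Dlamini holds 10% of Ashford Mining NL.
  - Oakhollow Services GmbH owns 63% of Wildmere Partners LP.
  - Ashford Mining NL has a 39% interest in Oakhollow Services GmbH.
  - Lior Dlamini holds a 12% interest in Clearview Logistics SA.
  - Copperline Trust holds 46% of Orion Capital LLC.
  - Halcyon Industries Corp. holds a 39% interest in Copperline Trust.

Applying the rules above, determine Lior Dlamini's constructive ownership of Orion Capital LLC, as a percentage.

1.454076%

Chain via Ashford Mining NL → Oakhollow Services GmbH → Wildmere Partners LP (R2): 10% × 39% × 63% × 18% = 0.44226% of Orion Capital LLC.
Chain via Clearview Logistics SA → Halcyon Industries Corp. → Copperline Trust (R2): 12% × 47% × 39% × 46% = 1.011816% of Orion Capital LLC.
Aggregating (R1): 0.44226% + 1.011816% = 1.454076%.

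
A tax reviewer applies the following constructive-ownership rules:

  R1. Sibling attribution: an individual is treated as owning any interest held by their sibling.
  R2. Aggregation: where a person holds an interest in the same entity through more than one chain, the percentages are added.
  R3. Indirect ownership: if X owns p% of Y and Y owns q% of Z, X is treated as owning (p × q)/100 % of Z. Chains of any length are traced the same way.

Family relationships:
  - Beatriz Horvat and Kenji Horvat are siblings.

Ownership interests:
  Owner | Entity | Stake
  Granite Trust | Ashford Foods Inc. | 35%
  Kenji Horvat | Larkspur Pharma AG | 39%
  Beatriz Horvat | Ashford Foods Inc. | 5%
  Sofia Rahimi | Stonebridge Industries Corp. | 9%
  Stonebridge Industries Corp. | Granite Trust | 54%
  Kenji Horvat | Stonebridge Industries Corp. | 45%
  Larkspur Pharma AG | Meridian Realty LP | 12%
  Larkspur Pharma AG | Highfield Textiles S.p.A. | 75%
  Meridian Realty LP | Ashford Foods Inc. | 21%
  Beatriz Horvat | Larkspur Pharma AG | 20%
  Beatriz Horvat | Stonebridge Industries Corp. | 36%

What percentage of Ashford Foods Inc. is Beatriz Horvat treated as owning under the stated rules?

By sibling attribution (R1), Beatriz Horvat is treated as also owning Kenji Horvat's interest in Larkspur Pharma AG, giving 20% + 39% = 59%.
By sibling attribution (R1), Beatriz Horvat is treated as also owning Kenji Horvat's interest in Stonebridge Industries Corp, giving 36% + 45% = 81%.
Chain via Larkspur Pharma AG → Meridian Realty LP (R3): 59% × 12% × 21% = 1.4868% of Ashford Foods Inc.
Chain via Stonebridge Industries Corp. → Granite Trust (R3): 81% × 54% × 35% = 15.309% of Ashford Foods Inc.
Direct interest in Ashford Foods Inc: 5%.
Aggregating (R2): 1.4868% + 15.309% + 5% = 21.7958%.

21.7958%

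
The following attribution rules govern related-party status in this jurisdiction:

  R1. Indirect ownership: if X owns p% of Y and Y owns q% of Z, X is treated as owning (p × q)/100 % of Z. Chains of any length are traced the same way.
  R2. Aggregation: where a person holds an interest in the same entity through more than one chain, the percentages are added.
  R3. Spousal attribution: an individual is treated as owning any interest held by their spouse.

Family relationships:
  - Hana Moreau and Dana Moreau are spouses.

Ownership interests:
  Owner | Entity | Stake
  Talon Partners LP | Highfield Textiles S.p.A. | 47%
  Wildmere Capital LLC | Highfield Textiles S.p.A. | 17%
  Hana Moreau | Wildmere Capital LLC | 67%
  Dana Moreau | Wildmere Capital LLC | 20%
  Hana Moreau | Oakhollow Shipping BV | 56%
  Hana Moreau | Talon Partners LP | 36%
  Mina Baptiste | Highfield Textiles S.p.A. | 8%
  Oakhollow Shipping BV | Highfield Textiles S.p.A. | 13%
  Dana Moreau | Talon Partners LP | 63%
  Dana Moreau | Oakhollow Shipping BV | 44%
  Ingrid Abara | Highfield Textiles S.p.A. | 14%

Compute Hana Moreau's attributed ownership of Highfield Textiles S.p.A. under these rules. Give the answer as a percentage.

By spousal attribution (R3), Hana Moreau is treated as also owning Dana Moreau's interest in Wildmere Capital LLC, giving 67% + 20% = 87%.
By spousal attribution (R3), Hana Moreau is treated as also owning Dana Moreau's interest in Talon Partners LP, giving 36% + 63% = 99%.
By spousal attribution (R3), Hana Moreau is treated as also owning Dana Moreau's interest in Oakhollow Shipping BV, giving 56% + 44% = 100%.
Chain via Wildmere Capital LLC (R1): 87% × 17% = 14.79% of Highfield Textiles S.p.A.
Chain via Talon Partners LP (R1): 99% × 47% = 46.53% of Highfield Textiles S.p.A.
Chain via Oakhollow Shipping BV (R1): 100% × 13% = 13% of Highfield Textiles S.p.A.
Aggregating (R2): 14.79% + 46.53% + 13% = 74.32%.

74.32%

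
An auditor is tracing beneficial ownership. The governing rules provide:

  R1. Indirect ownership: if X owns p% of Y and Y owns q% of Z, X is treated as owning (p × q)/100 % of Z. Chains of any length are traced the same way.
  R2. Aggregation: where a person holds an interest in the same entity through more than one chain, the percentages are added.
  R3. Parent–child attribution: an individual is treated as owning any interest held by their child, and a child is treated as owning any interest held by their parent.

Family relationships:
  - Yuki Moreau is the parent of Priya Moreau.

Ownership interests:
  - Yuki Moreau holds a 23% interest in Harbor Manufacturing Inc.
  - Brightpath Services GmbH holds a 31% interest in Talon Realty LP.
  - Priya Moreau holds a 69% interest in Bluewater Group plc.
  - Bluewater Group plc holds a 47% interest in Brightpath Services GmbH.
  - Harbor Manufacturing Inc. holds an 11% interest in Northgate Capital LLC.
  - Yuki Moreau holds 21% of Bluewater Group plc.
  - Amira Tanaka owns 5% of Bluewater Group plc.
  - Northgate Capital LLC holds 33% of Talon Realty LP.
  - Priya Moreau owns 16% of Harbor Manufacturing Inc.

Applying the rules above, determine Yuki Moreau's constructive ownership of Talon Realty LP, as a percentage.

By parent–child attribution (R3), Yuki Moreau is treated as also owning Priya Moreau's interest in Harbor Manufacturing Inc, giving 23% + 16% = 39%.
By parent–child attribution (R3), Yuki Moreau is treated as also owning Priya Moreau's interest in Bluewater Group plc, giving 21% + 69% = 90%.
Chain via Harbor Manufacturing Inc. → Northgate Capital LLC (R1): 39% × 11% × 33% = 1.4157% of Talon Realty LP.
Chain via Bluewater Group plc → Brightpath Services GmbH (R1): 90% × 47% × 31% = 13.113% of Talon Realty LP.
Aggregating (R2): 1.4157% + 13.113% = 14.5287%.

14.5287%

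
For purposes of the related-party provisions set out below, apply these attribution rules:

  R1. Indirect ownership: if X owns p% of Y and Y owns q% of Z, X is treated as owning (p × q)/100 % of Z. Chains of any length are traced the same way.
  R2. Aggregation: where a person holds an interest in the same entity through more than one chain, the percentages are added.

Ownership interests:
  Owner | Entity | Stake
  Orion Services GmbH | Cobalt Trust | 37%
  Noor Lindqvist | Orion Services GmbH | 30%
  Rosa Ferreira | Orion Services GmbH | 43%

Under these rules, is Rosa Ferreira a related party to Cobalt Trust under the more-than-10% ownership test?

Yes

Chain via Orion Services GmbH (R1): 43% × 37% = 15.91% of Cobalt Trust.
15.91% exceeds the 10% threshold, so Rosa is a related party to Cobalt Trust.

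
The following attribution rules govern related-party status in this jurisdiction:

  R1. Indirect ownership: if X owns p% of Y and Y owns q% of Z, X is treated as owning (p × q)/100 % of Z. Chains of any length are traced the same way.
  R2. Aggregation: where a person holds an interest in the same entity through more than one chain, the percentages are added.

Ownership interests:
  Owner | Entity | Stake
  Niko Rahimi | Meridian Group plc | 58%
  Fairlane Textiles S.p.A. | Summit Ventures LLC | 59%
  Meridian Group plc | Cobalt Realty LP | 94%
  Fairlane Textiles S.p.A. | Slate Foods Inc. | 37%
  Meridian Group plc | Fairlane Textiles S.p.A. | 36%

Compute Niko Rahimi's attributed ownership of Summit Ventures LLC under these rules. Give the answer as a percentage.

12.3192%

Chain via Meridian Group plc → Fairlane Textiles S.p.A. (R1): 58% × 36% × 59% = 12.3192% of Summit Ventures LLC.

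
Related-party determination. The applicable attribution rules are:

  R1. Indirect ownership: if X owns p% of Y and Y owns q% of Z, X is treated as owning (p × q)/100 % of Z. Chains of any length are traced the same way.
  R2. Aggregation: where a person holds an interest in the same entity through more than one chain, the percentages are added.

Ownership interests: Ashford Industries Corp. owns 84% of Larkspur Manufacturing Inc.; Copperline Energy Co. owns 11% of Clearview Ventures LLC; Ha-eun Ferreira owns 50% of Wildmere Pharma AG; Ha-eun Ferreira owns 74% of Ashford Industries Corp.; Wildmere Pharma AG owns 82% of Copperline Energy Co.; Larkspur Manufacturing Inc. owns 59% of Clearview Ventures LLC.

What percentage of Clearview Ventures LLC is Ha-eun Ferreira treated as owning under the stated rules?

41.1844%

Chain via Wildmere Pharma AG → Copperline Energy Co. (R1): 50% × 82% × 11% = 4.51% of Clearview Ventures LLC.
Chain via Ashford Industries Corp. → Larkspur Manufacturing Inc. (R1): 74% × 84% × 59% = 36.6744% of Clearview Ventures LLC.
Aggregating (R2): 4.51% + 36.6744% = 41.1844%.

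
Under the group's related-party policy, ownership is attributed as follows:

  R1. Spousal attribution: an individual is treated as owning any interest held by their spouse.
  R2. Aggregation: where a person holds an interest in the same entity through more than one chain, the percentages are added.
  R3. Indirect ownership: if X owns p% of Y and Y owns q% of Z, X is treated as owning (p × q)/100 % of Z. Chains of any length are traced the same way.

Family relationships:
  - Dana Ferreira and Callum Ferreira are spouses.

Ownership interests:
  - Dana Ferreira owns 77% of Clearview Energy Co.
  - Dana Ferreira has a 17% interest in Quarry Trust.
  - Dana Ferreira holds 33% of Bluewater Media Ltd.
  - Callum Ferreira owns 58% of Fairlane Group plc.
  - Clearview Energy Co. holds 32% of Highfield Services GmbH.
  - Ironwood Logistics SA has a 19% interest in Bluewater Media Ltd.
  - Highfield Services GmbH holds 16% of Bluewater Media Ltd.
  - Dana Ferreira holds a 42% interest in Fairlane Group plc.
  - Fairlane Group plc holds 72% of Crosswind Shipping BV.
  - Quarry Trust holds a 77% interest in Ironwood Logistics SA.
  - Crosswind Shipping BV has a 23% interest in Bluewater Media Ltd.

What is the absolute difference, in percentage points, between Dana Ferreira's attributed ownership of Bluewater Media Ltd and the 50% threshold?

5.9895

By spousal attribution (R1), Dana Ferreira is treated as also owning Callum Ferreira's interest in Fairlane Group plc, giving 42% + 58% = 100%.
Chain via Fairlane Group plc → Crosswind Shipping BV (R3): 100% × 72% × 23% = 16.56% of Bluewater Media Ltd.
Chain via Clearview Energy Co. → Highfield Services GmbH (R3): 77% × 32% × 16% = 3.9424% of Bluewater Media Ltd.
Chain via Quarry Trust → Ironwood Logistics SA (R3): 17% × 77% × 19% = 2.4871% of Bluewater Media Ltd.
Direct interest in Bluewater Media Ltd: 33%.
Aggregating (R2): 16.56% + 3.9424% + 2.4871% + 33% = 55.9895%.
55.9895% exceeds the 50% threshold by 5.9895 percentage points.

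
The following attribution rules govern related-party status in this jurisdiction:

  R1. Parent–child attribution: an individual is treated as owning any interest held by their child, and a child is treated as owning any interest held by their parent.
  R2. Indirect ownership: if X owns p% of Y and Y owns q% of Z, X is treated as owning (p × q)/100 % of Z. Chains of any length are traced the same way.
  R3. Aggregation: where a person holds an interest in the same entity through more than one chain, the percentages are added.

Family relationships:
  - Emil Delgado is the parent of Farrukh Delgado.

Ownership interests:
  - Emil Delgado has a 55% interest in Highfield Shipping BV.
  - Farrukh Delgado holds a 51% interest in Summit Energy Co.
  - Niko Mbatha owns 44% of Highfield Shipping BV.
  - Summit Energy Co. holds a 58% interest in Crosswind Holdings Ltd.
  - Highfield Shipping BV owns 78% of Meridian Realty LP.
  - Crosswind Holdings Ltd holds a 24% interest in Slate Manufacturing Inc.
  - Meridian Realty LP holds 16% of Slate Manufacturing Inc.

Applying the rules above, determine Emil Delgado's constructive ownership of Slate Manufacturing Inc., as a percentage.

13.9632%

By parent–child attribution (R1), Emil Delgado is treated as owning Farrukh Delgado's 51% interest in Summit Energy Co.
Chain via Highfield Shipping BV → Meridian Realty LP (R2): 55% × 78% × 16% = 6.864% of Slate Manufacturing Inc.
Chain via Summit Energy Co. → Crosswind Holdings Ltd (R2): 51% × 58% × 24% = 7.0992% of Slate Manufacturing Inc.
Aggregating (R3): 6.864% + 7.0992% = 13.9632%.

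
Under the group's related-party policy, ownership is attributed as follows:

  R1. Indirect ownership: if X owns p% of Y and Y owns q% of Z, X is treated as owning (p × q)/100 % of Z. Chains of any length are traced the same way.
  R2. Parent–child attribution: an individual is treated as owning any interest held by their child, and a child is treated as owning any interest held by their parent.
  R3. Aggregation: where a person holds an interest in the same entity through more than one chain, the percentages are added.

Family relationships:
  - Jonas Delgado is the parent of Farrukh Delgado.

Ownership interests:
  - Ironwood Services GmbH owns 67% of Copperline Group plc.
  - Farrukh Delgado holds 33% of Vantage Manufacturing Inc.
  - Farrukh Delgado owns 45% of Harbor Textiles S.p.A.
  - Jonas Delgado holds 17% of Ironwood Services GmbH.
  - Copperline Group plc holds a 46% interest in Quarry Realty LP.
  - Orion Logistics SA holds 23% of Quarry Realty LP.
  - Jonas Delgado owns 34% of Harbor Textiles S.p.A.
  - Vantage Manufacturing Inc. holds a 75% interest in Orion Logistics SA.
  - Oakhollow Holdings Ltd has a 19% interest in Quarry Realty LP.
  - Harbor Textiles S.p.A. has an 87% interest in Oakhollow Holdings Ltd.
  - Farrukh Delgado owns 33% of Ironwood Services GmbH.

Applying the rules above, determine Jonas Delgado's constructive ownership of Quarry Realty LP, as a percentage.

34.1612%

By parent–child attribution (R2), Jonas Delgado is treated as also owning Farrukh Delgado's interest in Ironwood Services GmbH, giving 17% + 33% = 50%.
By parent–child attribution (R2), Jonas Delgado is treated as also owning Farrukh Delgado's interest in Harbor Textiles S.p.A, giving 34% + 45% = 79%.
By parent–child attribution (R2), Jonas Delgado is treated as owning Farrukh Delgado's 33% interest in Vantage Manufacturing Inc.
Chain via Ironwood Services GmbH → Copperline Group plc (R1): 50% × 67% × 46% = 15.41% of Quarry Realty LP.
Chain via Harbor Textiles S.p.A. → Oakhollow Holdings Ltd (R1): 79% × 87% × 19% = 13.0587% of Quarry Realty LP.
Chain via Vantage Manufacturing Inc. → Orion Logistics SA (R1): 33% × 75% × 23% = 5.6925% of Quarry Realty LP.
Aggregating (R3): 15.41% + 13.0587% + 5.6925% = 34.1612%.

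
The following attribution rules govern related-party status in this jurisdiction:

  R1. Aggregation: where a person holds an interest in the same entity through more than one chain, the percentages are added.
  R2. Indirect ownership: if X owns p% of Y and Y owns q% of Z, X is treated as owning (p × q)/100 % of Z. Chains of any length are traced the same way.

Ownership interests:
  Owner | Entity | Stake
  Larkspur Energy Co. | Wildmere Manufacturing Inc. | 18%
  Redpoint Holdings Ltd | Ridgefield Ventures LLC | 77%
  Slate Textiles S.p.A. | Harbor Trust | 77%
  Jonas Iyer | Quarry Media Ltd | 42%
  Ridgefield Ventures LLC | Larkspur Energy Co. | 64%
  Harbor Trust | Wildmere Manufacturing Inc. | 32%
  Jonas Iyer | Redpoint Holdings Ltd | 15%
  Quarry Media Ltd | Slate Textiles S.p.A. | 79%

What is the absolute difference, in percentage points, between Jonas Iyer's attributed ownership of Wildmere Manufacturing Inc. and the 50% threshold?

Chain via Redpoint Holdings Ltd → Ridgefield Ventures LLC → Larkspur Energy Co. (R2): 15% × 77% × 64% × 18% = 1.33056% of Wildmere Manufacturing Inc.
Chain via Quarry Media Ltd → Slate Textiles S.p.A. → Harbor Trust (R2): 42% × 79% × 77% × 32% = 8.175552% of Wildmere Manufacturing Inc.
Aggregating (R1): 1.33056% + 8.175552% = 9.506112%.
9.506112% falls short of the 50% threshold by 40.493888 percentage points.

40.493888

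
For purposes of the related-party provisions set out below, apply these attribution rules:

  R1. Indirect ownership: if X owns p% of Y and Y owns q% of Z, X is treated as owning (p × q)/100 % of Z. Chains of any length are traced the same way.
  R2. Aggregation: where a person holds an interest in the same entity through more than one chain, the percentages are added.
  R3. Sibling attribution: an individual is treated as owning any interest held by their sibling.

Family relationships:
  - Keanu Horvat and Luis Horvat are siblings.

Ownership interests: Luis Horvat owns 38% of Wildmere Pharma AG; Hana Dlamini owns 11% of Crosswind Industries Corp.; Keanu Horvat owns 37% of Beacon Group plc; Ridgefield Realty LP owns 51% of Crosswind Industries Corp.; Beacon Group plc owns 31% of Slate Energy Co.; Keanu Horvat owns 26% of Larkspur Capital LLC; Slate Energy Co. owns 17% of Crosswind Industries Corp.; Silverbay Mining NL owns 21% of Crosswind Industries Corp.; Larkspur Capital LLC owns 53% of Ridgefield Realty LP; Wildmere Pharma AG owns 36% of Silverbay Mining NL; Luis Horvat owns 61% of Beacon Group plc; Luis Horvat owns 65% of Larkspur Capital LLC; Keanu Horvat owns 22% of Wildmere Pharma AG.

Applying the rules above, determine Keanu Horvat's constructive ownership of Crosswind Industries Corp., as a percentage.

By sibling attribution (R3), Keanu Horvat is treated as also owning Luis Horvat's interest in Larkspur Capital LLC, giving 26% + 65% = 91%.
By sibling attribution (R3), Keanu Horvat is treated as also owning Luis Horvat's interest in Beacon Group plc, giving 37% + 61% = 98%.
By sibling attribution (R3), Keanu Horvat is treated as also owning Luis Horvat's interest in Wildmere Pharma AG, giving 22% + 38% = 60%.
Chain via Larkspur Capital LLC → Ridgefield Realty LP (R1): 91% × 53% × 51% = 24.5973% of Crosswind Industries Corp.
Chain via Beacon Group plc → Slate Energy Co. (R1): 98% × 31% × 17% = 5.1646% of Crosswind Industries Corp.
Chain via Wildmere Pharma AG → Silverbay Mining NL (R1): 60% × 36% × 21% = 4.536% of Crosswind Industries Corp.
Aggregating (R2): 24.5973% + 5.1646% + 4.536% = 34.2979%.

34.2979%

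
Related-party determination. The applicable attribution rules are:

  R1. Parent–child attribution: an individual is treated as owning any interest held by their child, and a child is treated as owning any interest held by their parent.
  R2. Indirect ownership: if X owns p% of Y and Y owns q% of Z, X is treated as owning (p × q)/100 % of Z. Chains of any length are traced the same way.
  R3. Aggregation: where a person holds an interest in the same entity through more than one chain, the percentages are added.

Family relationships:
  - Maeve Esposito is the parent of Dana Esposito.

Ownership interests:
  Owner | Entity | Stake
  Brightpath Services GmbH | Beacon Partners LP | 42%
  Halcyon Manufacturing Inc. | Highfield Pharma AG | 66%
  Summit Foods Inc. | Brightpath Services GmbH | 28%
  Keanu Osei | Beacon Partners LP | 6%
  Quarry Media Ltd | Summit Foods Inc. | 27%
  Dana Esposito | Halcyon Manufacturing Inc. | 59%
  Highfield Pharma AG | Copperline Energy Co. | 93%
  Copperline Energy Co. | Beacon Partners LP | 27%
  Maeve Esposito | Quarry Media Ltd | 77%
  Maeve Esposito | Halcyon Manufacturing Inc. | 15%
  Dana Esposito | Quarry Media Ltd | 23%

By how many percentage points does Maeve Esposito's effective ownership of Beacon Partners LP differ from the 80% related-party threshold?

By parent–child attribution (R1), Maeve Esposito is treated as also owning Dana Esposito's interest in Halcyon Manufacturing Inc, giving 15% + 59% = 74%.
By parent–child attribution (R1), Maeve Esposito is treated as also owning Dana Esposito's interest in Quarry Media Ltd, giving 77% + 23% = 100%.
Chain via Halcyon Manufacturing Inc. → Highfield Pharma AG → Copperline Energy Co. (R2): 74% × 66% × 93% × 27% = 12.263724% of Beacon Partners LP.
Chain via Quarry Media Ltd → Summit Foods Inc. → Brightpath Services GmbH (R2): 100% × 27% × 28% × 42% = 3.1752% of Beacon Partners LP.
Aggregating (R3): 12.263724% + 3.1752% = 15.438924%.
15.438924% falls short of the 80% threshold by 64.561076 percentage points.

64.561076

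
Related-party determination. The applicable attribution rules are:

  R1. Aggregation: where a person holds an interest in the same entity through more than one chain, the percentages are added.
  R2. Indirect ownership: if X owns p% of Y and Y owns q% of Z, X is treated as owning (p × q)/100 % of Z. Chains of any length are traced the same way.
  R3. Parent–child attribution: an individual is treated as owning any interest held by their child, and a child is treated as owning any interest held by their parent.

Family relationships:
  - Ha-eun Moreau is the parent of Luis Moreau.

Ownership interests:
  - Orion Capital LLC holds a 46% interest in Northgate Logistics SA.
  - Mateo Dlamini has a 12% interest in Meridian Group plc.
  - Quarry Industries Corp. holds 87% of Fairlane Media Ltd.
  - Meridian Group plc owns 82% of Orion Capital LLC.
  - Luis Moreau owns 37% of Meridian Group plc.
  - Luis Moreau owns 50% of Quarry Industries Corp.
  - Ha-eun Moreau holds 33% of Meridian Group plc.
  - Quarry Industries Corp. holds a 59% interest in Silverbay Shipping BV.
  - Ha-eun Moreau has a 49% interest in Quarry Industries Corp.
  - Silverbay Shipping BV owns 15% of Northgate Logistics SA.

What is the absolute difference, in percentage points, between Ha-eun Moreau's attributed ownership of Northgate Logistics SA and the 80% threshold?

By parent–child attribution (R3), Ha-eun Moreau is treated as also owning Luis Moreau's interest in Meridian Group plc, giving 33% + 37% = 70%.
By parent–child attribution (R3), Ha-eun Moreau is treated as also owning Luis Moreau's interest in Quarry Industries Corp, giving 49% + 50% = 99%.
Chain via Meridian Group plc → Orion Capital LLC (R2): 70% × 82% × 46% = 26.404% of Northgate Logistics SA.
Chain via Quarry Industries Corp. → Silverbay Shipping BV (R2): 99% × 59% × 15% = 8.7615% of Northgate Logistics SA.
Aggregating (R1): 26.404% + 8.7615% = 35.1655%.
35.1655% falls short of the 80% threshold by 44.8345 percentage points.

44.8345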